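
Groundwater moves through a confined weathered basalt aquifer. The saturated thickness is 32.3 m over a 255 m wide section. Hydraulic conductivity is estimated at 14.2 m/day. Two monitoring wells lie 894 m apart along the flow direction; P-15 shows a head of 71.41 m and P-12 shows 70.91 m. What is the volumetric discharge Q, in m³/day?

65.4

Cross-sectional area A = 255 × 32.3 = 8236 m².
Hydraulic gradient i = (71.41 − 70.91) / 894 = 0.5 / 894 = 0.0005593.
Darcy's law: Q = K · A · i = 14.20 × 8236 × 0.0005593 = 65.41 m³/day.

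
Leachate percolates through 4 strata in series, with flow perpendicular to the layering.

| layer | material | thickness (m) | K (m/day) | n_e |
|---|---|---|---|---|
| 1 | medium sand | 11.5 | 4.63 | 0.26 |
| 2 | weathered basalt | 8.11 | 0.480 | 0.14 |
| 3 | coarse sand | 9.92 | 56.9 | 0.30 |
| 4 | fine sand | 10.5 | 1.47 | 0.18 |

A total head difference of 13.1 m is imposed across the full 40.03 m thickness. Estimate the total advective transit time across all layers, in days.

With flow normal to the layers, continuity requires the same specific discharge q through every layer.
Σ(b_i/K_i) = 11.5/4.63 + 8.11/0.480 + 9.92/56.9 + 10.5/1.47 = 26.70 d.
q = Δh / Σ(b_i/K_i) = 13.1 / 26.70 = 0.4907 m/day.
In each layer the seepage velocity is v_i = q/n_i, so the layer transit time is t_i = b_i·n_i / q:
  layer 1 (medium sand): t_1 = 11.5 × 0.26 / 0.4907 = 6.093 d
  layer 2 (weathered basalt): t_2 = 8.11 × 0.14 / 0.4907 = 2.314 d
  layer 3 (coarse sand): t_3 = 9.92 × 0.30 / 0.4907 = 6.065 d
  layer 4 (fine sand): t_4 = 10.5 × 0.18 / 0.4907 = 3.852 d
Total t = Σ t_i = 18.32 days.

18.3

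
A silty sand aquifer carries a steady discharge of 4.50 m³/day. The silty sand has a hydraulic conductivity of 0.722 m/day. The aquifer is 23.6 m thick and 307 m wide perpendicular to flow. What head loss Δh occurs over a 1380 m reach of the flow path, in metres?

Cross-sectional area A = 307 × 23.6 = 7245 m².
From Q = K·A·i, i = Q / (K·A) = 4.50 / (0.7220 × 7245) = 0.0008603.
Head loss Δh = i · L = 0.0008603 × 1380 = 1.187 m.

1.19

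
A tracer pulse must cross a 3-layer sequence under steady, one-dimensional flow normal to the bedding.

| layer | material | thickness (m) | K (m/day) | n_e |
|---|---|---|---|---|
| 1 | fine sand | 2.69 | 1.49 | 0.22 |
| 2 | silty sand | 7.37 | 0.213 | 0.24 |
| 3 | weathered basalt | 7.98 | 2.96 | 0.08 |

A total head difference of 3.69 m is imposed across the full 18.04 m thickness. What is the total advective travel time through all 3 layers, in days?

31.8

With flow normal to the layers, continuity requires the same specific discharge q through every layer.
Σ(b_i/K_i) = 2.69/1.49 + 7.37/0.213 + 7.98/2.96 = 39.10 d.
q = Δh / Σ(b_i/K_i) = 3.69 / 39.10 = 0.09437 m/day.
In each layer the seepage velocity is v_i = q/n_i, so the layer transit time is t_i = b_i·n_i / q:
  layer 1 (fine sand): t_1 = 2.69 × 0.22 / 0.09437 = 6.271 d
  layer 2 (silty sand): t_2 = 7.37 × 0.24 / 0.09437 = 18.74 d
  layer 3 (weathered basalt): t_3 = 7.98 × 0.08 / 0.09437 = 6.765 d
Total t = Σ t_i = 31.78 days.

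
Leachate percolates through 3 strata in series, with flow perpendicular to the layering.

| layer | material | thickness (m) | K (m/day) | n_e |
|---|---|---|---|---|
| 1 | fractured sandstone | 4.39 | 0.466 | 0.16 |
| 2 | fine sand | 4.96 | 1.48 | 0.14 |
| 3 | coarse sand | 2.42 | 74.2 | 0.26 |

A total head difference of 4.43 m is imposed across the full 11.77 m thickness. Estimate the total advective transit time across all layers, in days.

5.86

With flow normal to the layers, continuity requires the same specific discharge q through every layer.
Σ(b_i/K_i) = 4.39/0.466 + 4.96/1.48 + 2.42/74.2 = 12.80 d.
q = Δh / Σ(b_i/K_i) = 4.43 / 12.80 = 0.3460 m/day.
In each layer the seepage velocity is v_i = q/n_i, so the layer transit time is t_i = b_i·n_i / q:
  layer 1 (fractured sandstone): t_1 = 4.39 × 0.16 / 0.3460 = 2.030 d
  layer 2 (fine sand): t_2 = 4.96 × 0.14 / 0.3460 = 2.007 d
  layer 3 (coarse sand): t_3 = 2.42 × 0.26 / 0.3460 = 1.819 d
Total t = Σ t_i = 5.856 days.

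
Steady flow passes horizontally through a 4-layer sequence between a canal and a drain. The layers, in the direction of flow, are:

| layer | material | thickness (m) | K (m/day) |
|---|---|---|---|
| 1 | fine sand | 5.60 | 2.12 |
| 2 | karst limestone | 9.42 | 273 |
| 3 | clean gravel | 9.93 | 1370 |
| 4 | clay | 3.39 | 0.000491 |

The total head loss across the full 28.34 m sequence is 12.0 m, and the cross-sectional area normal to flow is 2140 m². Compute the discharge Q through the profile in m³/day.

3.72

Flow is perpendicular to layering, so the layers act in series and the equivalent K is the thickness-weighted harmonic mean.
Total thickness L = 5.60 + 9.42 + 9.93 + 3.39 = 28.34 m.
Σ(b_i/K_i) = 5.60/2.12 + 9.42/273 + 9.93/1370 + 3.39/0.000491 = 6907 d.
K_eq = L / Σ(b_i/K_i) = 28.34 / 6907 = 0.004103 m/day.
Q = K_eq · A · (Δh/L) = 0.004103 × 2140 × (12.0/28.34) = 3.718 m³/day.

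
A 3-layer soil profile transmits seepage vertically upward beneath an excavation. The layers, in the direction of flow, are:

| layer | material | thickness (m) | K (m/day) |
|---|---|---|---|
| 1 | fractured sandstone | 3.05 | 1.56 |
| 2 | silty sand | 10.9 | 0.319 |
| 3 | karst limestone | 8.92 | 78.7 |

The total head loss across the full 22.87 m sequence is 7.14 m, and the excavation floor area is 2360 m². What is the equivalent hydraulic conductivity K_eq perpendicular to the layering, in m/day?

Flow is perpendicular to layering, so the layers act in series and the equivalent K is the thickness-weighted harmonic mean.
Total thickness L = 3.05 + 10.9 + 8.92 = 22.87 m.
Σ(b_i/K_i) = 3.05/1.56 + 10.9/0.319 + 8.92/78.7 = 36.24 d.
K_eq = L / Σ(b_i/K_i) = 22.87 / 36.24 = 0.6311 m/day.

0.631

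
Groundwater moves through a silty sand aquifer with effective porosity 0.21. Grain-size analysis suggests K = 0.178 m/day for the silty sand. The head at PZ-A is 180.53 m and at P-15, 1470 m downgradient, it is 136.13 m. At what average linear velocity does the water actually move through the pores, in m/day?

0.0256

Hydraulic gradient i = (180.53 − 136.13) / 1470 = 44.4 / 1470 = 0.03020.
Darcy flux q = K · i = 0.1780 × 0.03020 = 0.005376 m/day.
Seepage velocity v = q / n_e = 0.005376 / 0.21 = 0.02560 m/day.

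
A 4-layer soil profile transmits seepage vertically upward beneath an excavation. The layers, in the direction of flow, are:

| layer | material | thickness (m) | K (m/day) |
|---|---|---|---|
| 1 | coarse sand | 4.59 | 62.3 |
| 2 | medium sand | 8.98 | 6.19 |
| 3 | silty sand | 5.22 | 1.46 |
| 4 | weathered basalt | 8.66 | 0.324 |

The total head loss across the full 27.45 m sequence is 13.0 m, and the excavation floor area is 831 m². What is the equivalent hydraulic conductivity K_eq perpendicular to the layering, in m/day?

0.862

Flow is perpendicular to layering, so the layers act in series and the equivalent K is the thickness-weighted harmonic mean.
Total thickness L = 4.59 + 8.98 + 5.22 + 8.66 = 27.45 m.
Σ(b_i/K_i) = 4.59/62.3 + 8.98/6.19 + 5.22/1.46 + 8.66/0.324 = 31.83 d.
K_eq = L / Σ(b_i/K_i) = 27.45 / 31.83 = 0.8624 m/day.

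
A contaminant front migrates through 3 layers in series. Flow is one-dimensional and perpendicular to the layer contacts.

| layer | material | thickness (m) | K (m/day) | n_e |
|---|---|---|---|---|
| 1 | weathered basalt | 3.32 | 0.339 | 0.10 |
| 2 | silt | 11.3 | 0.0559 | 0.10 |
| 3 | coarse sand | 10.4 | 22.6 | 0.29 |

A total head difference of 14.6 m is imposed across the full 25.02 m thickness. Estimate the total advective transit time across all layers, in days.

65.1

With flow normal to the layers, continuity requires the same specific discharge q through every layer.
Σ(b_i/K_i) = 3.32/0.339 + 11.3/0.0559 + 10.4/22.6 = 212.4 d.
q = Δh / Σ(b_i/K_i) = 14.6 / 212.4 = 0.06874 m/day.
In each layer the seepage velocity is v_i = q/n_i, so the layer transit time is t_i = b_i·n_i / q:
  layer 1 (weathered basalt): t_1 = 3.32 × 0.10 / 0.06874 = 4.830 d
  layer 2 (silt): t_2 = 11.3 × 0.10 / 0.06874 = 16.44 d
  layer 3 (coarse sand): t_3 = 10.4 × 0.29 / 0.06874 = 43.88 d
Total t = Σ t_i = 65.15 days.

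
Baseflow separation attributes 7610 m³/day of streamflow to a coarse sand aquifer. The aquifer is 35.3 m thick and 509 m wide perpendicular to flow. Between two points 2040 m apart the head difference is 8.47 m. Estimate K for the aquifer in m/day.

Cross-sectional area A = 509 × 35.3 = 17968 m².
Hydraulic gradient i = Δh / L = 8.47 / 2040 = 0.004152.
From Q = K·A·i, K = Q / (A·i) = 7610 / (17968 × 0.004152) = 102.0 m/day.

102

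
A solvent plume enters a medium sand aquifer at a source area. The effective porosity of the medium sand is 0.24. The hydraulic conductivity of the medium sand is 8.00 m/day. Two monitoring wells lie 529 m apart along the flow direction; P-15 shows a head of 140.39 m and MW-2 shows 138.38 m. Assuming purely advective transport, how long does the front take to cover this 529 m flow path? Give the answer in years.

11.4

Hydraulic gradient i = (140.39 − 138.38) / 529 = 2.01 / 529 = 0.003800.
Darcy flux q = K · i = 8.000 × 0.003800 = 0.03040 m/day.
Seepage velocity v = q / n_e = 0.03040 / 0.24 = 0.1267 m/day.
Travel time t = L / v = 529 / 0.1267 = 4177 days = 11.44 years.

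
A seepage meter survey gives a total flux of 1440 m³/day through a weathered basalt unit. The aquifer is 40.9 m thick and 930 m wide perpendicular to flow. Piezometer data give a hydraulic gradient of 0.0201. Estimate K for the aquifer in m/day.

Cross-sectional area A = 930 × 40.9 = 38037 m².
Hydraulic gradient i = 0.0201.
From Q = K·A·i, K = Q / (A·i) = 1440 / (38037 × 0.02010) = 1.883 m/day.

1.88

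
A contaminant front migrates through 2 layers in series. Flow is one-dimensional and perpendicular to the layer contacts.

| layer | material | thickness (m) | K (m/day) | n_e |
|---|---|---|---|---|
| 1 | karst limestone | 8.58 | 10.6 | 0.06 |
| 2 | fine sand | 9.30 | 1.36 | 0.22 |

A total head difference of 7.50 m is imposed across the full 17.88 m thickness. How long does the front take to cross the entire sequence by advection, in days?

With flow normal to the layers, continuity requires the same specific discharge q through every layer.
Σ(b_i/K_i) = 8.58/10.6 + 9.30/1.36 = 7.648 d.
q = Δh / Σ(b_i/K_i) = 7.50 / 7.648 = 0.9807 m/day.
In each layer the seepage velocity is v_i = q/n_i, so the layer transit time is t_i = b_i·n_i / q:
  layer 1 (karst limestone): t_1 = 8.58 × 0.06 / 0.9807 = 0.5249 d
  layer 2 (fine sand): t_2 = 9.30 × 0.22 / 0.9807 = 2.086 d
Total t = Σ t_i = 2.611 days.

2.61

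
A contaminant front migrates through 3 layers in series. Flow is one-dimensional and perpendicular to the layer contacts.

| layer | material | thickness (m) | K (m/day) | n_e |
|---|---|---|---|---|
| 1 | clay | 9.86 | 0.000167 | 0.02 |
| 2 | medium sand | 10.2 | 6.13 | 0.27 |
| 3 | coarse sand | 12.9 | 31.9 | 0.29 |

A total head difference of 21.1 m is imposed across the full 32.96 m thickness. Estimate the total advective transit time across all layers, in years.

With flow normal to the layers, continuity requires the same specific discharge q through every layer.
Σ(b_i/K_i) = 9.86/0.000167 + 10.2/6.13 + 12.9/31.9 = 59044 d.
q = Δh / Σ(b_i/K_i) = 21.1 / 59044 = 0.0003574 m/day.
In each layer the seepage velocity is v_i = q/n_i, so the layer transit time is t_i = b_i·n_i / q:
  layer 1 (clay): t_1 = 9.86 × 0.02 / 0.0003574 = 551.8 d
  layer 2 (medium sand): t_2 = 10.2 × 0.27 / 0.0003574 = 7706 d
  layer 3 (coarse sand): t_3 = 12.9 × 0.29 / 0.0003574 = 10468 d
Total t = Σ t_i = 18727 days = 51.27 years.

51.3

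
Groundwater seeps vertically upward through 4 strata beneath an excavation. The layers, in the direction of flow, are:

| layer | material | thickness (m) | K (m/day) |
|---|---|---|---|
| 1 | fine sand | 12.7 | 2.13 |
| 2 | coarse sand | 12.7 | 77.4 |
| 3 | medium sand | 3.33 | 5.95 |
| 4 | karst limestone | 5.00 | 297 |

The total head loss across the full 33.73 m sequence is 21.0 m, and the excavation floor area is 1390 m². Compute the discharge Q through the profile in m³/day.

Flow is perpendicular to layering, so the layers act in series and the equivalent K is the thickness-weighted harmonic mean.
Total thickness L = 12.7 + 12.7 + 3.33 + 5.00 = 33.73 m.
Σ(b_i/K_i) = 12.7/2.13 + 12.7/77.4 + 3.33/5.95 + 5.00/297 = 6.703 d.
K_eq = L / Σ(b_i/K_i) = 33.73 / 6.703 = 5.032 m/day.
Q = K_eq · A · (Δh/L) = 5.032 × 1390 × (21.0/33.73) = 4355 m³/day.

4350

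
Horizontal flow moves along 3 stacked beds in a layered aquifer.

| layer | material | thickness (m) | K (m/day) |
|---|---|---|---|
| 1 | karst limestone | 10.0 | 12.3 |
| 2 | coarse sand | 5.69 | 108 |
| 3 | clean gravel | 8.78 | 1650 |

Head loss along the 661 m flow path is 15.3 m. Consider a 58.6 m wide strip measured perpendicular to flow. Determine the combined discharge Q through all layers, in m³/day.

Flow is parallel to layering, so each bed carries its own Darcy discharge and the transmissivities add.
Σ(K_i·b_i) = 12.3×10.0 + 108×5.69 + 1650×8.78 = 15225 m²/day.
Hydraulic gradient i = Δh / L = 15.3 / 661 = 0.02315.
Q = Σ(K_i·b_i) · W · i = 15225 × 58.6 × 0.02315 = 20651 m³/day.

20700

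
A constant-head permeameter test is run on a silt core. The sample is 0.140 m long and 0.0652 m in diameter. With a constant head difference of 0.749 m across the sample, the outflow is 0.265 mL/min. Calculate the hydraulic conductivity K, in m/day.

Cross-sectional area A = π·(d/2)² = π × (0.0652/2)² = 0.003339 m².
Convert discharge: 0.265 mL/min = 4.417e-09 m³/s.
Darcy's law rearranged: K = Q·L / (A·Δh) = 4.417e-09 × 0.140 / (0.003339 × 0.749) = 2.473e-07 m/s = 0.02136 m/day.

0.0214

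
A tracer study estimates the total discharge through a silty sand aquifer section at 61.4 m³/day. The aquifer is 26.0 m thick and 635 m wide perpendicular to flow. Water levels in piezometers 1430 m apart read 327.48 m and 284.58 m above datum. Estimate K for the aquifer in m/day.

Cross-sectional area A = 635 × 26.0 = 16510 m².
Hydraulic gradient i = (327.48 − 284.58) / 1430 = 42.9 / 1430 = 0.03000.
From Q = K·A·i, K = Q / (A·i) = 61.4 / (16510 × 0.03000) = 0.1240 m/day.

0.124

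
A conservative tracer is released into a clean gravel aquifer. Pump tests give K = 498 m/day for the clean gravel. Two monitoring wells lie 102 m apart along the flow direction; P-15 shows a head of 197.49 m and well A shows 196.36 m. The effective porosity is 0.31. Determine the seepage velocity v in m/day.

17.8

Hydraulic gradient i = (197.49 − 196.36) / 102 = 1.13 / 102 = 0.01108.
Darcy flux q = K · i = 498.0 × 0.01108 = 5.517 m/day.
Seepage velocity v = q / n_e = 5.517 / 0.31 = 17.80 m/day.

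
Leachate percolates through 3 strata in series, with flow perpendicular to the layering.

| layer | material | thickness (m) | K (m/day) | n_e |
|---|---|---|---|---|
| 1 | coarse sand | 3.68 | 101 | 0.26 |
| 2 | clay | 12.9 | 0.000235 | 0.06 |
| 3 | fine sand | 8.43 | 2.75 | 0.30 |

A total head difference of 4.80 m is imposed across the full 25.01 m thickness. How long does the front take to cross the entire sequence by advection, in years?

133

With flow normal to the layers, continuity requires the same specific discharge q through every layer.
Σ(b_i/K_i) = 3.68/101 + 12.9/0.000235 + 8.43/2.75 = 54897 d.
q = Δh / Σ(b_i/K_i) = 4.80 / 54897 = 8.744e-05 m/day.
In each layer the seepage velocity is v_i = q/n_i, so the layer transit time is t_i = b_i·n_i / q:
  layer 1 (coarse sand): t_1 = 3.68 × 0.26 / 8.744e-05 = 10943 d
  layer 2 (clay): t_2 = 12.9 × 0.06 / 8.744e-05 = 8852 d
  layer 3 (fine sand): t_3 = 8.43 × 0.30 / 8.744e-05 = 28924 d
Total t = Σ t_i = 48719 days = 133.4 years.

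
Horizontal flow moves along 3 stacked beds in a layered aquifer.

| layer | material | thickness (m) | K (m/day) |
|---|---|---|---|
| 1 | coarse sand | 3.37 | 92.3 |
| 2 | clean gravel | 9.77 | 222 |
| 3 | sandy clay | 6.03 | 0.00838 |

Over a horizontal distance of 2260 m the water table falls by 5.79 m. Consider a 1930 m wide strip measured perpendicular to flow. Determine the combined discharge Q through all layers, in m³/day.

Flow is parallel to layering, so each bed carries its own Darcy discharge and the transmissivities add.
Σ(K_i·b_i) = 92.3×3.37 + 222×9.77 + 0.00838×6.03 = 2480 m²/day.
Hydraulic gradient i = Δh / L = 5.79 / 2260 = 0.002562.
Q = Σ(K_i·b_i) · W · i = 2480 × 1930 × 0.002562 = 12263 m³/day.

12300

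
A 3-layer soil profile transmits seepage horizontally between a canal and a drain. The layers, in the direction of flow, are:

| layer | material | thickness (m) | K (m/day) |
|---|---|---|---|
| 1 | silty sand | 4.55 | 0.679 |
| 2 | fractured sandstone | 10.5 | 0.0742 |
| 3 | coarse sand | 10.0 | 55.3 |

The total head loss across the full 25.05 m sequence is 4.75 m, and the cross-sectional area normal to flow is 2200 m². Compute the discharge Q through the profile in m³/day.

70.4

Flow is perpendicular to layering, so the layers act in series and the equivalent K is the thickness-weighted harmonic mean.
Total thickness L = 4.55 + 10.5 + 10.0 = 25.05 m.
Σ(b_i/K_i) = 4.55/0.679 + 10.5/0.0742 + 10.0/55.3 = 148.4 d.
K_eq = L / Σ(b_i/K_i) = 25.05 / 148.4 = 0.1688 m/day.
Q = K_eq · A · (Δh/L) = 0.1688 × 2200 × (4.75/25.05) = 70.42 m³/day.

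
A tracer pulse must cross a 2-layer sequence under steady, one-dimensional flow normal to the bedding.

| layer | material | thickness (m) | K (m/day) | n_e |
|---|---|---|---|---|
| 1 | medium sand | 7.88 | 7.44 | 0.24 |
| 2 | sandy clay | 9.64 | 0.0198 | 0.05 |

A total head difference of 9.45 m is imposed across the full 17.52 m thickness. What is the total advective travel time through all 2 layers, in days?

With flow normal to the layers, continuity requires the same specific discharge q through every layer.
Σ(b_i/K_i) = 7.88/7.44 + 9.64/0.0198 = 487.9 d.
q = Δh / Σ(b_i/K_i) = 9.45 / 487.9 = 0.01937 m/day.
In each layer the seepage velocity is v_i = q/n_i, so the layer transit time is t_i = b_i·n_i / q:
  layer 1 (medium sand): t_1 = 7.88 × 0.24 / 0.01937 = 97.65 d
  layer 2 (sandy clay): t_2 = 9.64 × 0.05 / 0.01937 = 24.89 d
Total t = Σ t_i = 122.5 days.

123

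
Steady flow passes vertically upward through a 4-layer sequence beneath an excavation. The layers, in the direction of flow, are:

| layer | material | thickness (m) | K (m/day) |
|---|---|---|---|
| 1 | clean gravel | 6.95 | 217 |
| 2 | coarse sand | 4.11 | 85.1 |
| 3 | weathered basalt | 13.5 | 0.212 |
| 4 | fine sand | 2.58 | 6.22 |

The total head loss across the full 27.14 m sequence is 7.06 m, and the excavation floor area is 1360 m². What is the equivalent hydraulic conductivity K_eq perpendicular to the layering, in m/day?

Flow is perpendicular to layering, so the layers act in series and the equivalent K is the thickness-weighted harmonic mean.
Total thickness L = 6.95 + 4.11 + 13.5 + 2.58 = 27.14 m.
Σ(b_i/K_i) = 6.95/217 + 4.11/85.1 + 13.5/0.212 + 2.58/6.22 = 64.17 d.
K_eq = L / Σ(b_i/K_i) = 27.14 / 64.17 = 0.4229 m/day.

0.423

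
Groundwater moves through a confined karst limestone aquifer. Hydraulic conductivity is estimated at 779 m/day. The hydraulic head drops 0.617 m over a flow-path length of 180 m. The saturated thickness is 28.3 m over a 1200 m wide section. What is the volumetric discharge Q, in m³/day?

90700

Cross-sectional area A = 1200 × 28.3 = 33960 m².
Hydraulic gradient i = Δh / L = 0.617 / 180 = 0.003428.
Darcy's law: Q = K · A · i = 779.0 × 33960 × 0.003428 = 90681 m³/day.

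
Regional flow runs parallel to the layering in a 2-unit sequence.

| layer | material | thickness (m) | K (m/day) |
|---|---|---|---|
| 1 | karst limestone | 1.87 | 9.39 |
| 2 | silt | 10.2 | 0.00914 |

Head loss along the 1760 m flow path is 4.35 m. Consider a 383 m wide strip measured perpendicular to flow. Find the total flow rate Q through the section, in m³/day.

Flow is parallel to layering, so each bed carries its own Darcy discharge and the transmissivities add.
Σ(K_i·b_i) = 9.39×1.87 + 0.00914×10.2 = 17.65 m²/day.
Hydraulic gradient i = Δh / L = 4.35 / 1760 = 0.002472.
Q = Σ(K_i·b_i) · W · i = 17.65 × 383 × 0.002472 = 16.71 m³/day.

16.7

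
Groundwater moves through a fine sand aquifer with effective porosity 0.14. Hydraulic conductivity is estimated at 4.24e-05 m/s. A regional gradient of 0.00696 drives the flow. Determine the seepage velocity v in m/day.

0.182

Convert K: 4.24e-05 m/s × 86400 = 3.663 m/day.
Hydraulic gradient i = 0.00696.
Darcy flux q = K · i = 3.663 × 0.006960 = 0.02550 m/day.
Seepage velocity v = q / n_e = 0.02550 / 0.14 = 0.1821 m/day.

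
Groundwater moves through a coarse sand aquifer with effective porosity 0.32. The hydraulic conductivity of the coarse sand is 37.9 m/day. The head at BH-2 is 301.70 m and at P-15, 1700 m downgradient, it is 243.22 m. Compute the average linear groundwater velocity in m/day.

Hydraulic gradient i = (301.70 − 243.22) / 1700 = 58.48 / 1700 = 0.03440.
Darcy flux q = K · i = 37.90 × 0.03440 = 1.304 m/day.
Seepage velocity v = q / n_e = 1.304 / 0.32 = 4.074 m/day.

4.07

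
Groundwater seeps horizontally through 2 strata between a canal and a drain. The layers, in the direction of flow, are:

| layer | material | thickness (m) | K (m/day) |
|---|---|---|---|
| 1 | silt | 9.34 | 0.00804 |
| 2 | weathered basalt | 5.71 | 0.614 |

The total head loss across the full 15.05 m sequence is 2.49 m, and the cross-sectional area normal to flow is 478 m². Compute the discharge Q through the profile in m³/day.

1.02

Flow is perpendicular to layering, so the layers act in series and the equivalent K is the thickness-weighted harmonic mean.
Total thickness L = 9.34 + 5.71 = 15.05 m.
Σ(b_i/K_i) = 9.34/0.00804 + 5.71/0.614 = 1171 d.
K_eq = L / Σ(b_i/K_i) = 15.05 / 1171 = 0.01285 m/day.
Q = K_eq · A · (Δh/L) = 0.01285 × 478 × (2.49/15.05) = 1.016 m³/day.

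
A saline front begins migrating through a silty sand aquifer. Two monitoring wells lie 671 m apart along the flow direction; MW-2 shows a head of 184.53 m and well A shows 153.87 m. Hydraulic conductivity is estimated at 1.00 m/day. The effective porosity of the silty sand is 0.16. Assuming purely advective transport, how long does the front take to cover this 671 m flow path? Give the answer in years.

6.43

Hydraulic gradient i = (184.53 − 153.87) / 671 = 30.66 / 671 = 0.04569.
Darcy flux q = K · i = 1.000 × 0.04569 = 0.04569 m/day.
Seepage velocity v = q / n_e = 0.04569 / 0.16 = 0.2856 m/day.
Travel time t = L / v = 671 / 0.2856 = 2350 days = 6.433 years.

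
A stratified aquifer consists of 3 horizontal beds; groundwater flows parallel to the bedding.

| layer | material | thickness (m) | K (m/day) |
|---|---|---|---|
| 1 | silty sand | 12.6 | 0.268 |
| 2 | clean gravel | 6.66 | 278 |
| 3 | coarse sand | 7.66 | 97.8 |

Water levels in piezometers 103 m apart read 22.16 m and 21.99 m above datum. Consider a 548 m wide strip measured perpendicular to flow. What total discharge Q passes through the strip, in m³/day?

Flow is parallel to layering, so each bed carries its own Darcy discharge and the transmissivities add.
Σ(K_i·b_i) = 0.268×12.6 + 278×6.66 + 97.8×7.66 = 2604 m²/day.
Hydraulic gradient i = (22.16 − 21.99) / 103 = 0.17 / 103 = 0.001650.
Q = Σ(K_i·b_i) · W · i = 2604 × 548 × 0.001650 = 2355 m³/day.

2360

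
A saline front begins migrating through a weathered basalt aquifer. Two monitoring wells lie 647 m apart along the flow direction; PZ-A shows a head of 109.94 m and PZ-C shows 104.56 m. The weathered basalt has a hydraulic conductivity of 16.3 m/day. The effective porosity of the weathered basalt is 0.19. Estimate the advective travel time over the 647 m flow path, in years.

2.48

Hydraulic gradient i = (109.94 − 104.56) / 647 = 5.38 / 647 = 0.008315.
Darcy flux q = K · i = 16.30 × 0.008315 = 0.1355 m/day.
Seepage velocity v = q / n_e = 0.1355 / 0.19 = 0.7134 m/day.
Travel time t = L / v = 647 / 0.7134 = 907.0 days = 2.483 years.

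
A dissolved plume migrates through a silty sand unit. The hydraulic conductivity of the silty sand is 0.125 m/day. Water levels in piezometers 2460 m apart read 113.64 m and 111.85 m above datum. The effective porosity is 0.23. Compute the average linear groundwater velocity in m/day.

0.000395

Hydraulic gradient i = (113.64 − 111.85) / 2460 = 1.79 / 2460 = 0.0007276.
Darcy flux q = K · i = 0.1250 × 0.0007276 = 9.096e-05 m/day.
Seepage velocity v = q / n_e = 9.096e-05 / 0.23 = 0.0003955 m/day.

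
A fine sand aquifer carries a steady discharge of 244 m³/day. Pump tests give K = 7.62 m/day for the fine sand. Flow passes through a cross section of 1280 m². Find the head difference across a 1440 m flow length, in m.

36.0

From Q = K·A·i, i = Q / (K·A) = 244 / (7.620 × 1280) = 0.02502.
Head loss Δh = i · L = 0.02502 × 1440 = 36.02 m.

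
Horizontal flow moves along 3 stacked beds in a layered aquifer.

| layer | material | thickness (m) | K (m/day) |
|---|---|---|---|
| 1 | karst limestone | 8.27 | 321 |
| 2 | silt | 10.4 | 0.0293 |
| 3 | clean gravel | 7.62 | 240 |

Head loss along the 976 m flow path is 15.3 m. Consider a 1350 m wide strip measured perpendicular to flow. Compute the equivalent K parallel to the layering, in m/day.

171

Flow is parallel to layering, so each bed carries its own Darcy discharge and the transmissivities add.
Σ(K_i·b_i) = 321×8.27 + 0.0293×10.4 + 240×7.62 = 4484 m²/day.
Total thickness b = 26.29 m, so K_eq = Σ(K_i·b_i)/b = 170.6 m/day.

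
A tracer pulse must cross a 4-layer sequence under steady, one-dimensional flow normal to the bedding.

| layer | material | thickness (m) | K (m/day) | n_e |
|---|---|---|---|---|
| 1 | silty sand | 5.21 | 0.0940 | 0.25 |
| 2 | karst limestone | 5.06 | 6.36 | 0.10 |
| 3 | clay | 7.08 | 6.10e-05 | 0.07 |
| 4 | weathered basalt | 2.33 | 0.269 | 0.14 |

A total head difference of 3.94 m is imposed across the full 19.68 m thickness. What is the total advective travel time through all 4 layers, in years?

212

With flow normal to the layers, continuity requires the same specific discharge q through every layer.
Σ(b_i/K_i) = 5.21/0.0940 + 5.06/6.36 + 7.08/6.10e-05 + 2.33/0.269 = 1.161e+05 d.
q = Δh / Σ(b_i/K_i) = 3.94 / 1.161e+05 = 3.393e-05 m/day.
In each layer the seepage velocity is v_i = q/n_i, so the layer transit time is t_i = b_i·n_i / q:
  layer 1 (silty sand): t_1 = 5.21 × 0.25 / 3.393e-05 = 38391 d
  layer 2 (karst limestone): t_2 = 5.06 × 0.10 / 3.393e-05 = 14914 d
  layer 3 (clay): t_3 = 7.08 × 0.07 / 3.393e-05 = 14608 d
  layer 4 (weathered basalt): t_4 = 2.33 × 0.14 / 3.393e-05 = 9615 d
Total t = Σ t_i = 77527 days = 212.3 years.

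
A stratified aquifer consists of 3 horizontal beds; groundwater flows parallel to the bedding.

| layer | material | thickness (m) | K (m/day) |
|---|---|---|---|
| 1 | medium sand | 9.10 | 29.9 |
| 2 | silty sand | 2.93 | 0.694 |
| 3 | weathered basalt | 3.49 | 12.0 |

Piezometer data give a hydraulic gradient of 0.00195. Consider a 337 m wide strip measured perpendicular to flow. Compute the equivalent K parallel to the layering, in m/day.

20.4

Flow is parallel to layering, so each bed carries its own Darcy discharge and the transmissivities add.
Σ(K_i·b_i) = 29.9×9.10 + 0.694×2.93 + 12.0×3.49 = 316.0 m²/day.
Total thickness b = 15.52 m, so K_eq = Σ(K_i·b_i)/b = 20.36 m/day.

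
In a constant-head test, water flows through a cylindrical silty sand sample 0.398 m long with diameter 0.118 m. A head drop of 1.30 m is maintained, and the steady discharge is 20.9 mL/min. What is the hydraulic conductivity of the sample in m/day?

0.843

Cross-sectional area A = π·(d/2)² = π × (0.118/2)² = 0.01094 m².
Convert discharge: 20.9 mL/min = 3.483e-07 m³/s.
Darcy's law rearranged: K = Q·L / (A·Δh) = 3.483e-07 × 0.398 / (0.01094 × 1.30) = 9.752e-06 m/s = 0.8425 m/day.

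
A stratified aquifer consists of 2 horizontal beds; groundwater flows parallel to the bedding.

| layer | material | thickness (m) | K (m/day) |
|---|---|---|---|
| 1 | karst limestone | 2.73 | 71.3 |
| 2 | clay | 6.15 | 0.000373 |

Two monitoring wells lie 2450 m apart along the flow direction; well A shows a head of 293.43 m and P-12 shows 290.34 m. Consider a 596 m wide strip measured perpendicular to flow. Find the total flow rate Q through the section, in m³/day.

146

Flow is parallel to layering, so each bed carries its own Darcy discharge and the transmissivities add.
Σ(K_i·b_i) = 71.3×2.73 + 0.000373×6.15 = 194.7 m²/day.
Hydraulic gradient i = (293.43 − 290.34) / 2450 = 3.09 / 2450 = 0.001261.
Q = Σ(K_i·b_i) · W · i = 194.7 × 596 × 0.001261 = 146.3 m³/day.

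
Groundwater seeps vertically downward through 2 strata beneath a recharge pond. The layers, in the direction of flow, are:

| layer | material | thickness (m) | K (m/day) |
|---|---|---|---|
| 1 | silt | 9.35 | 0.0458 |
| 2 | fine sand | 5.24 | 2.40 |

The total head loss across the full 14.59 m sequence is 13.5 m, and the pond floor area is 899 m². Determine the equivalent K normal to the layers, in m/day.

Flow is perpendicular to layering, so the layers act in series and the equivalent K is the thickness-weighted harmonic mean.
Total thickness L = 9.35 + 5.24 = 14.59 m.
Σ(b_i/K_i) = 9.35/0.0458 + 5.24/2.40 = 206.3 d.
K_eq = L / Σ(b_i/K_i) = 14.59 / 206.3 = 0.07071 m/day.

0.0707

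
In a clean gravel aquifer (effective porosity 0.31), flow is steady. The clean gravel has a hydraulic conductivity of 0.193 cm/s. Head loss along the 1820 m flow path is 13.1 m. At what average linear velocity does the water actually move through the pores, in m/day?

Convert K: 0.193 cm/s × 864 = 166.8 m/day.
Hydraulic gradient i = Δh / L = 13.1 / 1820 = 0.007198.
Darcy flux q = K · i = 166.8 × 0.007198 = 1.200 m/day.
Seepage velocity v = q / n_e = 1.200 / 0.31 = 3.872 m/day.

3.87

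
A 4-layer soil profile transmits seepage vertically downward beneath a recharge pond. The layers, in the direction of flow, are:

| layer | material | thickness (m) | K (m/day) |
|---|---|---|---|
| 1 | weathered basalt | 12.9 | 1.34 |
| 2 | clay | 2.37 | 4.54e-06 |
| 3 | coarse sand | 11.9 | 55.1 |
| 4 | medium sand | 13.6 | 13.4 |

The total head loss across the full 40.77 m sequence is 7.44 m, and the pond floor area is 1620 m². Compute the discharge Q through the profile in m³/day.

Flow is perpendicular to layering, so the layers act in series and the equivalent K is the thickness-weighted harmonic mean.
Total thickness L = 12.9 + 2.37 + 11.9 + 13.6 = 40.77 m.
Σ(b_i/K_i) = 12.9/1.34 + 2.37/4.54e-06 + 11.9/55.1 + 13.6/13.4 = 5.220e+05 d.
K_eq = L / Σ(b_i/K_i) = 40.77 / 5.220e+05 = 7.810e-05 m/day.
Q = K_eq · A · (Δh/L) = 7.810e-05 × 1620 × (7.44/40.77) = 0.02309 m³/day.

0.0231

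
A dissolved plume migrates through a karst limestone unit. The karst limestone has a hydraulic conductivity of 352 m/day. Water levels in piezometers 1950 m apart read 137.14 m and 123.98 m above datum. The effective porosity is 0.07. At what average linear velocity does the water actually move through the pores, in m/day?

Hydraulic gradient i = (137.14 − 123.98) / 1950 = 13.16 / 1950 = 0.006749.
Darcy flux q = K · i = 352.0 × 0.006749 = 2.376 m/day.
Seepage velocity v = q / n_e = 2.376 / 0.07 = 33.94 m/day.

33.9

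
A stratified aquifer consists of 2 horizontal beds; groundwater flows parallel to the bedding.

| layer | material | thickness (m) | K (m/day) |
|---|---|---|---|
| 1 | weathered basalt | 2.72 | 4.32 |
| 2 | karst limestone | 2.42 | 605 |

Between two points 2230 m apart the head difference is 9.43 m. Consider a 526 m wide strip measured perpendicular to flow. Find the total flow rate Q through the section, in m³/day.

3280

Flow is parallel to layering, so each bed carries its own Darcy discharge and the transmissivities add.
Σ(K_i·b_i) = 4.32×2.72 + 605×2.42 = 1476 m²/day.
Hydraulic gradient i = Δh / L = 9.43 / 2230 = 0.004229.
Q = Σ(K_i·b_i) · W · i = 1476 × 526 × 0.004229 = 3283 m³/day.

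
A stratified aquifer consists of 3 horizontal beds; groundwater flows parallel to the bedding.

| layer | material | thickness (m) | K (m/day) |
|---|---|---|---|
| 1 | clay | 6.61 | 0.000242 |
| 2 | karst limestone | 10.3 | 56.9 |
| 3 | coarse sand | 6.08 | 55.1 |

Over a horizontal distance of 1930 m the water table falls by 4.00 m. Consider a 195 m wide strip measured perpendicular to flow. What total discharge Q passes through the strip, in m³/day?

Flow is parallel to layering, so each bed carries its own Darcy discharge and the transmissivities add.
Σ(K_i·b_i) = 0.000242×6.61 + 56.9×10.3 + 55.1×6.08 = 921.1 m²/day.
Hydraulic gradient i = Δh / L = 4.00 / 1930 = 0.002073.
Q = Σ(K_i·b_i) · W · i = 921.1 × 195 × 0.002073 = 372.2 m³/day.

372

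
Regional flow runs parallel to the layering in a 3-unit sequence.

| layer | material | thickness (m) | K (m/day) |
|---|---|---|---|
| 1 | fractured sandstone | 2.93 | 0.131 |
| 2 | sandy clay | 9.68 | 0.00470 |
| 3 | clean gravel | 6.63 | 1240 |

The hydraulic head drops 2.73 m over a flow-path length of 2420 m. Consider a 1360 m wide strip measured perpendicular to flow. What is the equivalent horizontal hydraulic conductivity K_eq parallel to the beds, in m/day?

427

Flow is parallel to layering, so each bed carries its own Darcy discharge and the transmissivities add.
Σ(K_i·b_i) = 0.131×2.93 + 0.00470×9.68 + 1240×6.63 = 8222 m²/day.
Total thickness b = 19.24 m, so K_eq = Σ(K_i·b_i)/b = 427.3 m/day.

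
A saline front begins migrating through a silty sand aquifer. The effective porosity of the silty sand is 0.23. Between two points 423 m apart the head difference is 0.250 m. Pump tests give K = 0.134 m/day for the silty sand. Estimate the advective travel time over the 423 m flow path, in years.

Hydraulic gradient i = Δh / L = 0.250 / 423 = 0.0005910.
Darcy flux q = K · i = 0.1340 × 0.0005910 = 7.920e-05 m/day.
Seepage velocity v = q / n_e = 7.920e-05 / 0.23 = 0.0003443 m/day.
Travel time t = L / v = 423 / 0.0003443 = 1.228e+06 days = 3363 years.

3360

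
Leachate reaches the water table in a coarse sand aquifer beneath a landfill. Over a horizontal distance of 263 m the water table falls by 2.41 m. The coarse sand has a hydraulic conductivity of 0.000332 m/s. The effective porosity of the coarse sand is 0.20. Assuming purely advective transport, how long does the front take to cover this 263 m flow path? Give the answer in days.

Convert K: 0.000332 m/s × 86400 = 28.68 m/day.
Hydraulic gradient i = Δh / L = 2.41 / 263 = 0.009163.
Darcy flux q = K · i = 28.68 × 0.009163 = 0.2629 m/day.
Seepage velocity v = q / n_e = 0.2629 / 0.20 = 1.314 m/day.
Travel time t = L / v = 263 / 1.314 = 200.1 days.

200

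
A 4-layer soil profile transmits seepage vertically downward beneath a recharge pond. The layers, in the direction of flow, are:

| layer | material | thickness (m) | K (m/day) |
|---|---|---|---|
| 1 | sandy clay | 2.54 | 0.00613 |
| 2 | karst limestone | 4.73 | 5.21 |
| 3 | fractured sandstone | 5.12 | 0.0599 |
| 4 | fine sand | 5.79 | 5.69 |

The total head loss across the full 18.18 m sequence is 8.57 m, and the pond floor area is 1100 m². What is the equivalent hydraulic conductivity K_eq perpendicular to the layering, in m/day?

Flow is perpendicular to layering, so the layers act in series and the equivalent K is the thickness-weighted harmonic mean.
Total thickness L = 2.54 + 4.73 + 5.12 + 5.79 = 18.18 m.
Σ(b_i/K_i) = 2.54/0.00613 + 4.73/5.21 + 5.12/0.0599 + 5.79/5.69 = 501.8 d.
K_eq = L / Σ(b_i/K_i) = 18.18 / 501.8 = 0.03623 m/day.

0.0362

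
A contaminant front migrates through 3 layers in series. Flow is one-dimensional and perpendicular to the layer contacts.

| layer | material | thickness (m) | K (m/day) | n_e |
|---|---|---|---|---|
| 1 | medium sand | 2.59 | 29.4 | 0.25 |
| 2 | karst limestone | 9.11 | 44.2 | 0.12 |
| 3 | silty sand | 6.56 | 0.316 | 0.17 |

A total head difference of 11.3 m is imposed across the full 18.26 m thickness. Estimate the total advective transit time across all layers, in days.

5.32

With flow normal to the layers, continuity requires the same specific discharge q through every layer.
Σ(b_i/K_i) = 2.59/29.4 + 9.11/44.2 + 6.56/0.316 = 21.05 d.
q = Δh / Σ(b_i/K_i) = 11.3 / 21.05 = 0.5367 m/day.
In each layer the seepage velocity is v_i = q/n_i, so the layer transit time is t_i = b_i·n_i / q:
  layer 1 (medium sand): t_1 = 2.59 × 0.25 / 0.5367 = 1.206 d
  layer 2 (karst limestone): t_2 = 9.11 × 0.12 / 0.5367 = 2.037 d
  layer 3 (silty sand): t_3 = 6.56 × 0.17 / 0.5367 = 2.078 d
Total t = Σ t_i = 5.321 days.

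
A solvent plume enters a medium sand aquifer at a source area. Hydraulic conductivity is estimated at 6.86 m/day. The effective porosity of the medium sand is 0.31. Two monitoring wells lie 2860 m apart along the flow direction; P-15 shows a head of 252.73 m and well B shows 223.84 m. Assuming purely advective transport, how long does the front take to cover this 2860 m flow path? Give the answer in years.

35.0

Hydraulic gradient i = (252.73 − 223.84) / 2860 = 28.89 / 2860 = 0.01010.
Darcy flux q = K · i = 6.860 × 0.01010 = 0.06930 m/day.
Seepage velocity v = q / n_e = 0.06930 / 0.31 = 0.2235 m/day.
Travel time t = L / v = 2860 / 0.2235 = 12794 days = 35.03 years.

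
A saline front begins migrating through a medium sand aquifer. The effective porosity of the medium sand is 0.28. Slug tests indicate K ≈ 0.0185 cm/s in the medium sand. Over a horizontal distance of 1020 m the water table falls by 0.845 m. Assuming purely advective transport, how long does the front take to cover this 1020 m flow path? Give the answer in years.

Convert K: 0.0185 cm/s × 864 = 15.98 m/day.
Hydraulic gradient i = Δh / L = 0.845 / 1020 = 0.0008284.
Darcy flux q = K · i = 15.98 × 0.0008284 = 0.01324 m/day.
Seepage velocity v = q / n_e = 0.01324 / 0.28 = 0.04729 m/day.
Travel time t = L / v = 1020 / 0.04729 = 21568 days = 59.05 years.

59.1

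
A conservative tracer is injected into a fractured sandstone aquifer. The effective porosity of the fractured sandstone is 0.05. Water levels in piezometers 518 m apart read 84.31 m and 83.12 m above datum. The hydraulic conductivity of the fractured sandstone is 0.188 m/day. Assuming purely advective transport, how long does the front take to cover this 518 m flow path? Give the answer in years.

Hydraulic gradient i = (84.31 − 83.12) / 518 = 1.19 / 518 = 0.002297.
Darcy flux q = K · i = 0.1880 × 0.002297 = 0.0004319 m/day.
Seepage velocity v = q / n_e = 0.0004319 / 0.05 = 0.008638 m/day.
Travel time t = L / v = 518 / 0.008638 = 59969 days = 164.2 years.

164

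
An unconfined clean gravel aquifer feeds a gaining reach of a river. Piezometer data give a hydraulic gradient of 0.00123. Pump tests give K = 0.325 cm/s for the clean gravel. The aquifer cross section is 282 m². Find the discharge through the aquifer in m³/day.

Convert K: 0.325 cm/s × 864 = 280.8 m/day.
Hydraulic gradient i = 0.00123.
Darcy's law: Q = K · A · i = 280.8 × 282.0 × 0.001230 = 97.40 m³/day.

97.4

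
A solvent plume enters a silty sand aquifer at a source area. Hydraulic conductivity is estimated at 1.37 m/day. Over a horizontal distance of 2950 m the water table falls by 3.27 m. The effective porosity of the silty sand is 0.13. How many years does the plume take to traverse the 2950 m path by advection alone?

691

Hydraulic gradient i = Δh / L = 3.27 / 2950 = 0.001108.
Darcy flux q = K · i = 1.370 × 0.001108 = 0.001519 m/day.
Seepage velocity v = q / n_e = 0.001519 / 0.13 = 0.01168 m/day.
Travel time t = L / v = 2950 / 0.01168 = 2.525e+05 days = 691.4 years.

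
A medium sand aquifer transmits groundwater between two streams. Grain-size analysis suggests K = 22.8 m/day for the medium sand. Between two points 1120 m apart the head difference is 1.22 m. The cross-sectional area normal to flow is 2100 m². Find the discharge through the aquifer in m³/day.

52.2

Hydraulic gradient i = Δh / L = 1.22 / 1120 = 0.001089.
Darcy's law: Q = K · A · i = 22.80 × 2100 × 0.001089 = 52.16 m³/day.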